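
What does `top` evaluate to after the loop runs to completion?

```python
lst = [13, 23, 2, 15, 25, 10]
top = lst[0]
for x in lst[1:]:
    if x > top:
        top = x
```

Let's trace through this code step by step.

Initialize: lst = [13, 23, 2, 15, 25, 10]
Initialize: top = 13
Entering loop: for x in lst[1:]:
After iteration 1: x = 23, top = 23
After iteration 2: x = 2, top = 23
After iteration 3: x = 15, top = 23
After iteration 4: x = 25, top = 25
After iteration 5: x = 10, top = 25
Loop ends.

Final answer: 25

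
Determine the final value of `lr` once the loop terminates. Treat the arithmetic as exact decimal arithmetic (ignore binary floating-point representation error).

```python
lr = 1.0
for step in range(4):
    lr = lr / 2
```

Let's trace through this code step by step.

Initialize: lr = 1.0
Entering loop: for step in range(4):
After iteration 1: step = 0, lr = 0.5
After iteration 2: step = 1, lr = 0.25
After iteration 3: step = 2, lr = 0.125
After iteration 4: step = 3, lr = 0.0625
Loop ends.

Final answer: 0.0625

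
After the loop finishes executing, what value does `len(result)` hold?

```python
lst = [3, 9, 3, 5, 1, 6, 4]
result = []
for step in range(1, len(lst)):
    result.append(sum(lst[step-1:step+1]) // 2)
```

Let's trace through this code step by step.

Initialize: lst = [3, 9, 3, 5, 1, 6, 4]
Initialize: result = []
Entering loop: for step in range(1, len(lst)):
After iteration 1: step = 1, result = [6]
After iteration 2: step = 2, result = [6, 6]
After iteration 3: step = 3, result = [6, 6, 4]
After iteration 4: step = 4, result = [6, 6, 4, 3]
After iteration 5: step = 5, result = [6, 6, 4, 3, 3]
After iteration 6: step = 6, result = [6, 6, 4, 3, 3, 5]
Loop ends.
len(result) = 6

Final answer: 6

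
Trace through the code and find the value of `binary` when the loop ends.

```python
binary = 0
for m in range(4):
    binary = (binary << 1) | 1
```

Let's trace through this code step by step.

Initialize: binary = 0
Entering loop: for m in range(4):
After iteration 1: m = 0, binary = 1
After iteration 2: m = 1, binary = 3
After iteration 3: m = 2, binary = 7
After iteration 4: m = 3, binary = 15
Loop ends.

Final answer: 15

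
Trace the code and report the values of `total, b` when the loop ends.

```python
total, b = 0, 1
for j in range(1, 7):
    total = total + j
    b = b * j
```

Let's trace through this code step by step.

Initialize: total = 0
Initialize: b = 1
Entering loop: for j in range(1, 7):
After iteration 1: j = 1, total = 1, b = 1
After iteration 2: j = 2, total = 3, b = 2
After iteration 3: j = 3, total = 6, b = 6
After iteration 4: j = 4, total = 10, b = 24
After iteration 5: j = 5, total = 15, b = 120
After iteration 6: j = 6, total = 21, b = 720
Loop ends.

Final answer: 21, 720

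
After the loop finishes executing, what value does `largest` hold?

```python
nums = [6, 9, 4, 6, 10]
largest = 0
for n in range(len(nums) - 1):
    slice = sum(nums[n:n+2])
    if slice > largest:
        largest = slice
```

Let's trace through this code step by step.

Initialize: nums = [6, 9, 4, 6, 10]
Initialize: largest = 0
Entering loop: for n in range(len(nums) - 1):
After iteration 1: n = 0, largest = 15, slice = 15
After iteration 2: n = 1, largest = 15, slice = 13
After iteration 3: n = 2, largest = 15, slice = 10
After iteration 4: n = 3, largest = 16, slice = 16
Loop ends.

Final answer: 16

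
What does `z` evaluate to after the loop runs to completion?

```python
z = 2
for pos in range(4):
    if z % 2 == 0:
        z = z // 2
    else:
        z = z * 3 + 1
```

Let's trace through this code step by step.

Initialize: z = 2
Entering loop: for pos in range(4):
After iteration 1: pos = 0, z = 1
After iteration 2: pos = 1, z = 4
After iteration 3: pos = 2, z = 2
After iteration 4: pos = 3, z = 1
Loop ends.

Final answer: 1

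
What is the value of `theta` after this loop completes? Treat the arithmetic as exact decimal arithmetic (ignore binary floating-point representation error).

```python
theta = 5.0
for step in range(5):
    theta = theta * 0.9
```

Let's trace through this code step by step.

Initialize: theta = 5.0
Entering loop: for step in range(5):
After iteration 1: step = 0, theta = 4.5
After iteration 2: step = 1, theta = 4.05
After iteration 3: step = 2, theta = 3.645
After iteration 4: step = 3, theta = 3.2805
After iteration 5: step = 4, theta = 2.95245
Loop ends.

Final answer: 2.95245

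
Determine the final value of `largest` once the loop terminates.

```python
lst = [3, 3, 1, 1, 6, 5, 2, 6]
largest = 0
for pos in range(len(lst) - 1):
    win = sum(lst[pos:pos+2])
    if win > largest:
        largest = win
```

Let's trace through this code step by step.

Initialize: lst = [3, 3, 1, 1, 6, 5, 2, 6]
Initialize: largest = 0
Entering loop: for pos in range(len(lst) - 1):
After iteration 1: pos = 0, largest = 6, win = 6
After iteration 2: pos = 1, largest = 6, win = 4
After iteration 3: pos = 2, largest = 6, win = 2
After iteration 4: pos = 3, largest = 7, win = 7
After iteration 5: pos = 4, largest = 11, win = 11
After iteration 6: pos = 5, largest = 11, win = 7
After iteration 7: pos = 6, largest = 11, win = 8
Loop ends.

Final answer: 11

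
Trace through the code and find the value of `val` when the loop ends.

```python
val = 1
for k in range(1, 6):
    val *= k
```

Let's trace through this code step by step.

Initialize: val = 1
Entering loop: for k in range(1, 6):
After iteration 1: k = 1, val = 1
After iteration 2: k = 2, val = 2
After iteration 3: k = 3, val = 6
After iteration 4: k = 4, val = 24
After iteration 5: k = 5, val = 120
Loop ends.

Final answer: 120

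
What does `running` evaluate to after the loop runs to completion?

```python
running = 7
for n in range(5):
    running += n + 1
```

Let's trace through this code step by step.

Initialize: running = 7
Entering loop: for n in range(5):
After iteration 1: n = 0, running = 8
After iteration 2: n = 1, running = 10
After iteration 3: n = 2, running = 13
After iteration 4: n = 3, running = 17
After iteration 5: n = 4, running = 22
Loop ends.

Final answer: 22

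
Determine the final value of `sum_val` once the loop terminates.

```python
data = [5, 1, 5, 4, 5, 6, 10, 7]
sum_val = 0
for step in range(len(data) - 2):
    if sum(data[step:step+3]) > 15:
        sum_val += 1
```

Let's trace through this code step by step.

Initialize: data = [5, 1, 5, 4, 5, 6, 10, 7]
Initialize: sum_val = 0
Entering loop: for step in range(len(data) - 2):
After iteration 1: step = 0, sum_val = 0
After iteration 2: step = 1, sum_val = 0
After iteration 3: step = 2, sum_val = 0
After iteration 4: step = 3, sum_val = 0
After iteration 5: step = 4, sum_val = 1
After iteration 6: step = 5, sum_val = 2
Loop ends.

Final answer: 2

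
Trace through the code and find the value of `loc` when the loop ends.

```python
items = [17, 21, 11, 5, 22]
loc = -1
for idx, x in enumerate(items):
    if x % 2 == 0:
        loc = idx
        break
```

Let's trace through this code step by step.

Initialize: items = [17, 21, 11, 5, 22]
Initialize: loc = -1
Entering loop: for idx, x in enumerate(items):
After iteration 1: idx = 0, x = 17, loc = -1
After iteration 2: idx = 1, x = 21, loc = -1
After iteration 3: idx = 2, x = 11, loc = -1
After iteration 4: idx = 3, x = 5, loc = -1
After iteration 5: idx = 4, x = 22, loc = 4
Loop ends.

Final answer: 4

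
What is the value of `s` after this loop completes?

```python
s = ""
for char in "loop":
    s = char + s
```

Let's trace through this code step by step.

Initialize: s = ''
Entering loop: for char in "loop":
After iteration 1: char = 'l', s = 'l'
After iteration 2: char = 'o', s = 'ol'
After iteration 3: char = 'o', s = 'ool'
After iteration 4: char = 'p', s = 'pool'
Loop ends.

Final answer: 'pool'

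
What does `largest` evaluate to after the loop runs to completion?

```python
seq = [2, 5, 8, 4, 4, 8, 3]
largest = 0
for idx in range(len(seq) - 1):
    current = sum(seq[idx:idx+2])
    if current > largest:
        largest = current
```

Let's trace through this code step by step.

Initialize: seq = [2, 5, 8, 4, 4, 8, 3]
Initialize: largest = 0
Entering loop: for idx in range(len(seq) - 1):
After iteration 1: idx = 0, largest = 7, current = 7
After iteration 2: idx = 1, largest = 13, current = 13
After iteration 3: idx = 2, largest = 13, current = 12
After iteration 4: idx = 3, largest = 13, current = 8
After iteration 5: idx = 4, largest = 13, current = 12
After iteration 6: idx = 5, largest = 13, current = 11
Loop ends.

Final answer: 13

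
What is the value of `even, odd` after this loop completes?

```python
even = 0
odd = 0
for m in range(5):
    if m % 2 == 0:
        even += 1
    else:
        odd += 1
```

Let's trace through this code step by step.

Initialize: even = 0
Initialize: odd = 0
Entering loop: for m in range(5):
After iteration 1: m = 0, even = 1, odd = 0
After iteration 2: m = 1, even = 1, odd = 1
After iteration 3: m = 2, even = 2, odd = 1
After iteration 4: m = 3, even = 2, odd = 2
After iteration 5: m = 4, even = 3, odd = 2
Loop ends.

Final answer: 3, 2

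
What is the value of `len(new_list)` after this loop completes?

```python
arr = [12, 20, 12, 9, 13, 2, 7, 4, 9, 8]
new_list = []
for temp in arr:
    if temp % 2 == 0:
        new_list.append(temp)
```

Let's trace through this code step by step.

Initialize: arr = [12, 20, 12, 9, 13, 2, 7, 4, 9, 8]
Initialize: new_list = []
Entering loop: for temp in arr:
After iteration 1: temp = 12, new_list = [12]
After iteration 2: temp = 20, new_list = [12, 20]
After iteration 3: temp = 12, new_list = [12, 20, 12]
After iteration 4: temp = 9, new_list = [12, 20, 12]
After iteration 5: temp = 13, new_list = [12, 20, 12]
After iteration 6: temp = 2, new_list = [12, 20, 12, 2]
After iteration 7: temp = 7, new_list = [12, 20, 12, 2]
After iteration 8: temp = 4, new_list = [12, 20, 12, 2, 4]
After iteration 9: temp = 9, new_list = [12, 20, 12, 2, 4]
After iteration 10: temp = 8, new_list = [12, 20, 12, 2, 4, 8]
Loop ends.
len(new_list) = 6

Final answer: 6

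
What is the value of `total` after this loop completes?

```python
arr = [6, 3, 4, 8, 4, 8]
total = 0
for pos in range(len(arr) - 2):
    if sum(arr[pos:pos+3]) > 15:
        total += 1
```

Let's trace through this code step by step.

Initialize: arr = [6, 3, 4, 8, 4, 8]
Initialize: total = 0
Entering loop: for pos in range(len(arr) - 2):
After iteration 1: pos = 0, total = 0
After iteration 2: pos = 1, total = 0
After iteration 3: pos = 2, total = 1
After iteration 4: pos = 3, total = 2
Loop ends.

Final answer: 2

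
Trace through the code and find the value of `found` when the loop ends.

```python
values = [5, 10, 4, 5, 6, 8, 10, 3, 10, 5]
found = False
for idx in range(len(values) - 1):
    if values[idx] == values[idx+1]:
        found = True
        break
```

Let's trace through this code step by step.

Initialize: values = [5, 10, 4, 5, 6, 8, 10, 3, 10, 5]
Initialize: found = False
Entering loop: for idx in range(len(values) - 1):
After iteration 1: idx = 0, found = False
After iteration 2: idx = 1, found = False
After iteration 3: idx = 2, found = False
After iteration 4: idx = 3, found = False
After iteration 5: idx = 4, found = False
After iteration 6: idx = 5, found = False
After iteration 7: idx = 6, found = False
After iteration 8: idx = 7, found = False
After iteration 9: idx = 8, found = False
Loop ends.

Final answer: False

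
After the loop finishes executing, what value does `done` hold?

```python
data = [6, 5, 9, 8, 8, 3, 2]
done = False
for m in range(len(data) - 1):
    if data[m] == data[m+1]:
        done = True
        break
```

Let's trace through this code step by step.

Initialize: data = [6, 5, 9, 8, 8, 3, 2]
Initialize: done = False
Entering loop: for m in range(len(data) - 1):
After iteration 1: m = 0, done = False
After iteration 2: m = 1, done = False
After iteration 3: m = 2, done = False
After iteration 4: m = 3, done = True
Loop ends.

Final answer: True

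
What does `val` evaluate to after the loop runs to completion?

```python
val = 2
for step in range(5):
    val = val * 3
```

Let's trace through this code step by step.

Initialize: val = 2
Entering loop: for step in range(5):
After iteration 1: step = 0, val = 6
After iteration 2: step = 1, val = 18
After iteration 3: step = 2, val = 54
After iteration 4: step = 3, val = 162
After iteration 5: step = 4, val = 486
Loop ends.

Final answer: 486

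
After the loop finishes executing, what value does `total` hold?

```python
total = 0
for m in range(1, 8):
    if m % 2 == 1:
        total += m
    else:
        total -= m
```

Let's trace through this code step by step.

Initialize: total = 0
Entering loop: for m in range(1, 8):
After iteration 1: m = 1, total = 1
After iteration 2: m = 2, total = -1
After iteration 3: m = 3, total = 2
After iteration 4: m = 4, total = -2
After iteration 5: m = 5, total = 3
After iteration 6: m = 6, total = -3
After iteration 7: m = 7, total = 4
Loop ends.

Final answer: 4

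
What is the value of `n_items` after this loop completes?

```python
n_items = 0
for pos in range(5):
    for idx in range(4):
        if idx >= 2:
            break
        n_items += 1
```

Let's trace through this code step by step.

Initialize: n_items = 0
Entering loop: for pos in range(5):
After iteration 1: pos = 0, n_items = 2
After iteration 2: pos = 1, n_items = 4
After iteration 3: pos = 2, n_items = 6
After iteration 4: pos = 3, n_items = 8
After iteration 5: pos = 4, n_items = 10
Loop ends.

Final answer: 10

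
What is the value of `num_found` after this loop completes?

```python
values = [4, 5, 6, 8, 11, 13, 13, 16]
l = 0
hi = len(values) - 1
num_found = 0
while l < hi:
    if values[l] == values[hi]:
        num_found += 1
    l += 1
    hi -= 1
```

Let's trace through this code step by step.

Initialize: values = [4, 5, 6, 8, 11, 13, 13, 16]
Initialize: l = 0
Initialize: hi = 7
Initialize: num_found = 0
Entering loop: while l < hi:
After iteration 1: l = 1, hi = 6, num_found = 0
After iteration 2: l = 2, hi = 5, num_found = 0
After iteration 3: l = 3, hi = 4, num_found = 0
After iteration 4: l = 4, hi = 3, num_found = 0
Loop ends.

Final answer: 0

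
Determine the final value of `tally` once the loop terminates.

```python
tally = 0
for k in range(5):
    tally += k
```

Let's trace through this code step by step.

Initialize: tally = 0
Entering loop: for k in range(5):
After iteration 1: k = 0, tally = 0
After iteration 2: k = 1, tally = 1
After iteration 3: k = 2, tally = 3
After iteration 4: k = 3, tally = 6
After iteration 5: k = 4, tally = 10
Loop ends.

Final answer: 10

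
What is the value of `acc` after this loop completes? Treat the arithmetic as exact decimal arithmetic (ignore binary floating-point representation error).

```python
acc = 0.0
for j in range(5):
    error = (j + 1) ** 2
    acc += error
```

Let's trace through this code step by step.

Initialize: acc = 0.0
Entering loop: for j in range(5):
After iteration 1: j = 0, acc = 1.0, error = 1
After iteration 2: j = 1, acc = 5.0, error = 4
After iteration 3: j = 2, acc = 14.0, error = 9
After iteration 4: j = 3, acc = 30.0, error = 16
After iteration 5: j = 4, acc = 55.0, error = 25
Loop ends.

Final answer: 55.0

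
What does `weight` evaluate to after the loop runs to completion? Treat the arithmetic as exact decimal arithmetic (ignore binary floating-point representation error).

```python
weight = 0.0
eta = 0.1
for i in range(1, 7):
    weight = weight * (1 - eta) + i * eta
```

Let's trace through this code step by step.

Initialize: weight = 0.0
Initialize: eta = 0.1
Entering loop: for i in range(1, 7):
After iteration 1: i = 1, weight = 0.1
After iteration 2: i = 2, weight = 0.29
After iteration 3: i = 3, weight = 0.561
After iteration 4: i = 4, weight = 0.9049
After iteration 5: i = 5, weight = 1.31441
After iteration 6: i = 6, weight = 1.782969
Loop ends.

Final answer: 1.782969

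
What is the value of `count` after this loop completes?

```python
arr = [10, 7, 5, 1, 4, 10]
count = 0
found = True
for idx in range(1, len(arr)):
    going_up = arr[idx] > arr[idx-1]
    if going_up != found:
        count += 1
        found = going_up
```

Let's trace through this code step by step.

Initialize: arr = [10, 7, 5, 1, 4, 10]
Initialize: count = 0
Initialize: found = True
Entering loop: for idx in range(1, len(arr)):
After iteration 1: idx = 1, count = 1, found = False, going_up = False
After iteration 2: idx = 2, count = 1, found = False, going_up = False
After iteration 3: idx = 3, count = 1, found = False, going_up = False
After iteration 4: idx = 4, count = 2, found = True, going_up = True
After iteration 5: idx = 5, count = 2, found = True, going_up = True
Loop ends.

Final answer: 2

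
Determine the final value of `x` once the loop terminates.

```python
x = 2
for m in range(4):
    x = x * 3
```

Let's trace through this code step by step.

Initialize: x = 2
Entering loop: for m in range(4):
After iteration 1: m = 0, x = 6
After iteration 2: m = 1, x = 18
After iteration 3: m = 2, x = 54
After iteration 4: m = 3, x = 162
Loop ends.

Final answer: 162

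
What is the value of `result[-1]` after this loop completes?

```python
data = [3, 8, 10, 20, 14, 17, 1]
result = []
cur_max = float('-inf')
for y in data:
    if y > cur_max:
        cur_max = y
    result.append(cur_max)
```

Let's trace through this code step by step.

Initialize: data = [3, 8, 10, 20, 14, 17, 1]
Initialize: result = []
Initialize: cur_max = -inf
Entering loop: for y in data:
After iteration 1: y = 3, result = [3], cur_max = 3
After iteration 2: y = 8, result = [3, 8], cur_max = 8
After iteration 3: y = 10, result = [3, 8, 10], cur_max = 10
After iteration 4: y = 20, result = [3, 8, 10, 20], cur_max = 20
After iteration 5: y = 14, result = [3, 8, 10, 20, 20], cur_max = 20
After iteration 6: y = 17, result = [3, 8, 10, 20, 20, 20], cur_max = 20
After iteration 7: y = 1, result = [3, 8, 10, 20, 20, 20, 20], cur_max = 20
Loop ends.
result[-1] = 20

Final answer: 20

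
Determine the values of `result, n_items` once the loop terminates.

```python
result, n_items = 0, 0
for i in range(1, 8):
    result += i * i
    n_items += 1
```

Let's trace through this code step by step.

Initialize: result = 0
Initialize: n_items = 0
Entering loop: for i in range(1, 8):
After iteration 1: i = 1, result = 1, n_items = 1
After iteration 2: i = 2, result = 5, n_items = 2
After iteration 3: i = 3, result = 14, n_items = 3
After iteration 4: i = 4, result = 30, n_items = 4
After iteration 5: i = 5, result = 55, n_items = 5
After iteration 6: i = 6, result = 91, n_items = 6
After iteration 7: i = 7, result = 140, n_items = 7
Loop ends.

Final answer: 140, 7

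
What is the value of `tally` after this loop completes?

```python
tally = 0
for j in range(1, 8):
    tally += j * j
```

Let's trace through this code step by step.

Initialize: tally = 0
Entering loop: for j in range(1, 8):
After iteration 1: j = 1, tally = 1
After iteration 2: j = 2, tally = 5
After iteration 3: j = 3, tally = 14
After iteration 4: j = 4, tally = 30
After iteration 5: j = 5, tally = 55
After iteration 6: j = 6, tally = 91
After iteration 7: j = 7, tally = 140
Loop ends.

Final answer: 140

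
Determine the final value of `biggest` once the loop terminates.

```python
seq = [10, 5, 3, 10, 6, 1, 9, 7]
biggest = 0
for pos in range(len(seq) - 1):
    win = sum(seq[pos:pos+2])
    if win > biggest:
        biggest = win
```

Let's trace through this code step by step.

Initialize: seq = [10, 5, 3, 10, 6, 1, 9, 7]
Initialize: biggest = 0
Entering loop: for pos in range(len(seq) - 1):
After iteration 1: pos = 0, biggest = 15, win = 15
After iteration 2: pos = 1, biggest = 15, win = 8
After iteration 3: pos = 2, biggest = 15, win = 13
After iteration 4: pos = 3, biggest = 16, win = 16
After iteration 5: pos = 4, biggest = 16, win = 7
After iteration 6: pos = 5, biggest = 16, win = 10
After iteration 7: pos = 6, biggest = 16, win = 16
Loop ends.

Final answer: 16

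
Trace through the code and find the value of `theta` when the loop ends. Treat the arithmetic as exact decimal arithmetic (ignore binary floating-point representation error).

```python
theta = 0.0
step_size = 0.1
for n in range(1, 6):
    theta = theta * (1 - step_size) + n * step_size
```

Let's trace through this code step by step.

Initialize: theta = 0.0
Initialize: step_size = 0.1
Entering loop: for n in range(1, 6):
After iteration 1: n = 1, theta = 0.1
After iteration 2: n = 2, theta = 0.29
After iteration 3: n = 3, theta = 0.561
After iteration 4: n = 4, theta = 0.9049
After iteration 5: n = 5, theta = 1.31441
Loop ends.

Final answer: 1.31441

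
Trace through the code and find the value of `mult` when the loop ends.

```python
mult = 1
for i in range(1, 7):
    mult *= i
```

Let's trace through this code step by step.

Initialize: mult = 1
Entering loop: for i in range(1, 7):
After iteration 1: i = 1, mult = 1
After iteration 2: i = 2, mult = 2
After iteration 3: i = 3, mult = 6
After iteration 4: i = 4, mult = 24
After iteration 5: i = 5, mult = 120
After iteration 6: i = 6, mult = 720
Loop ends.

Final answer: 720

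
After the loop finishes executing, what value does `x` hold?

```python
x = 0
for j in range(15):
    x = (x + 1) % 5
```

Let's trace through this code step by step.

Initialize: x = 0
Entering loop: for j in range(15):
After iteration 1: j = 0, x = 1
After iteration 2: j = 1, x = 2
After iteration 3: j = 2, x = 3
After iteration 4: j = 3, x = 4
After iteration 5: j = 4, x = 0
After iteration 6: j = 5, x = 1
After iteration 7: j = 6, x = 2
After iteration 8: j = 7, x = 3
After iteration 9: j = 8, x = 4
After iteration 10: j = 9, x = 0
After iteration 11: j = 10, x = 1
After iteration 12: j = 11, x = 2
After iteration 13: j = 12, x = 3
After iteration 14: j = 13, x = 4
After iteration 15: j = 14, x = 0
Loop ends.

Final answer: 0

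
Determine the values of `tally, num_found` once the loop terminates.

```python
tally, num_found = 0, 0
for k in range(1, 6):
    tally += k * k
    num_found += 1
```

Let's trace through this code step by step.

Initialize: tally = 0
Initialize: num_found = 0
Entering loop: for k in range(1, 6):
After iteration 1: k = 1, tally = 1, num_found = 1
After iteration 2: k = 2, tally = 5, num_found = 2
After iteration 3: k = 3, tally = 14, num_found = 3
After iteration 4: k = 4, tally = 30, num_found = 4
After iteration 5: k = 5, tally = 55, num_found = 5
Loop ends.

Final answer: 55, 5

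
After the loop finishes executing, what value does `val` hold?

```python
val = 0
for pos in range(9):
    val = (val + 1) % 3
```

Let's trace through this code step by step.

Initialize: val = 0
Entering loop: for pos in range(9):
After iteration 1: pos = 0, val = 1
After iteration 2: pos = 1, val = 2
After iteration 3: pos = 2, val = 0
After iteration 4: pos = 3, val = 1
After iteration 5: pos = 4, val = 2
After iteration 6: pos = 5, val = 0
After iteration 7: pos = 6, val = 1
After iteration 8: pos = 7, val = 2
After iteration 9: pos = 8, val = 0
Loop ends.

Final answer: 0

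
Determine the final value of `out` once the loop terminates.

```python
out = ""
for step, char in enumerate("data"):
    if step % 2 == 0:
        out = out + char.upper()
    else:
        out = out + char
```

Let's trace through this code step by step.

Initialize: out = ''
Entering loop: for step, char in enumerate("data"):
After iteration 1: step = 0, char = 'd', out = 'D'
After iteration 2: step = 1, char = 'a', out = 'Da'
After iteration 3: step = 2, char = 't', out = 'DaT'
After iteration 4: step = 3, char = 'a', out = 'DaTa'
Loop ends.

Final answer: 'DaTa'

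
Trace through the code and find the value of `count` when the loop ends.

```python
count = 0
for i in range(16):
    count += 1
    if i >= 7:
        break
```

Let's trace through this code step by step.

Initialize: count = 0
Entering loop: for i in range(16):
After iteration 1: i = 0, count = 1
After iteration 2: i = 1, count = 2
After iteration 3: i = 2, count = 3
After iteration 4: i = 3, count = 4
After iteration 5: i = 4, count = 5
After iteration 6: i = 5, count = 6
After iteration 7: i = 6, count = 7
After iteration 8: i = 7, count = 8
Loop ends.

Final answer: 8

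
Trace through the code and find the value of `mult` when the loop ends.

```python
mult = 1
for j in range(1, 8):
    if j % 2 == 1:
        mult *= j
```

Let's trace through this code step by step.

Initialize: mult = 1
Entering loop: for j in range(1, 8):
After iteration 1: j = 1, mult = 1
After iteration 2: j = 2, mult = 1
After iteration 3: j = 3, mult = 3
After iteration 4: j = 4, mult = 3
After iteration 5: j = 5, mult = 15
After iteration 6: j = 6, mult = 15
After iteration 7: j = 7, mult = 105
Loop ends.

Final answer: 105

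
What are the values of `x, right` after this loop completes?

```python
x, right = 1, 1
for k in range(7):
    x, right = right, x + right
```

Let's trace through this code step by step.

Initialize: x = 1
Initialize: right = 1
Entering loop: for k in range(7):
After iteration 1: k = 0, x = 1, right = 2
After iteration 2: k = 1, x = 2, right = 3
After iteration 3: k = 2, x = 3, right = 5
After iteration 4: k = 3, x = 5, right = 8
After iteration 5: k = 4, x = 8, right = 13
After iteration 6: k = 5, x = 13, right = 21
After iteration 7: k = 6, x = 21, right = 34
Loop ends.

Final answer: 21, 34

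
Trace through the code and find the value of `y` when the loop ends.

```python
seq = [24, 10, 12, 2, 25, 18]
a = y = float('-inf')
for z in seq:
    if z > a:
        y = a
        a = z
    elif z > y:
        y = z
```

Let's trace through this code step by step.

Initialize: seq = [24, 10, 12, 2, 25, 18]
Initialize: a = -inf
Initialize: y = -inf
Entering loop: for z in seq:
After iteration 1: z = 24, a = 24, y = -inf
After iteration 2: z = 10, a = 24, y = 10
After iteration 3: z = 12, a = 24, y = 12
After iteration 4: z = 2, a = 24, y = 12
After iteration 5: z = 25, a = 25, y = 24
After iteration 6: z = 18, a = 25, y = 24
Loop ends.

Final answer: 24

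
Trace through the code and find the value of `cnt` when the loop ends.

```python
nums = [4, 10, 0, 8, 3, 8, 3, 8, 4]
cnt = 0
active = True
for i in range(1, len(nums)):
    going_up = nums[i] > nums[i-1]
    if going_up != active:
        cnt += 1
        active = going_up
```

Let's trace through this code step by step.

Initialize: nums = [4, 10, 0, 8, 3, 8, 3, 8, 4]
Initialize: cnt = 0
Initialize: active = True
Entering loop: for i in range(1, len(nums)):
After iteration 1: i = 1, cnt = 0, active = True, going_up = True
After iteration 2: i = 2, cnt = 1, active = False, going_up = False
After iteration 3: i = 3, cnt = 2, active = True, going_up = True
After iteration 4: i = 4, cnt = 3, active = False, going_up = False
After iteration 5: i = 5, cnt = 4, active = True, going_up = True
After iteration 6: i = 6, cnt = 5, active = False, going_up = False
After iteration 7: i = 7, cnt = 6, active = True, going_up = True
After iteration 8: i = 8, cnt = 7, active = False, going_up = False
Loop ends.

Final answer: 7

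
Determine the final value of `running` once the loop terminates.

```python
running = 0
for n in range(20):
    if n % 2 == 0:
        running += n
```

Let's trace through this code step by step.

Initialize: running = 0
Entering loop: for n in range(20):
After iteration 1: n = 0, running = 0
After iteration 2: n = 1, running = 0
After iteration 3: n = 2, running = 2
After iteration 4: n = 3, running = 2
After iteration 5: n = 4, running = 6
After iteration 6: n = 5, running = 6
After iteration 7: n = 6, running = 12
After iteration 8: n = 7, running = 12
After iteration 9: n = 8, running = 20
After iteration 10: n = 9, running = 20
After iteration 11: n = 10, running = 30
After iteration 12: n = 11, running = 30
After iteration 13: n = 12, running = 42
After iteration 14: n = 13, running = 42
After iteration 15: n = 14, running = 56
After iteration 16: n = 15, running = 56
After iteration 17: n = 16, running = 72
After iteration 18: n = 17, running = 72
After iteration 19: n = 18, running = 90
After iteration 20: n = 19, running = 90
Loop ends.

Final answer: 90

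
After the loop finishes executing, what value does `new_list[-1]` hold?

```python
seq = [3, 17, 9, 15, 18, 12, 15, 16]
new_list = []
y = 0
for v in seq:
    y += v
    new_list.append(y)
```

Let's trace through this code step by step.

Initialize: seq = [3, 17, 9, 15, 18, 12, 15, 16]
Initialize: new_list = []
Initialize: y = 0
Entering loop: for v in seq:
After iteration 1: v = 3, new_list = [3], y = 3
After iteration 2: v = 17, new_list = [3, 20], y = 20
After iteration 3: v = 9, new_list = [3, 20, 29], y = 29
After iteration 4: v = 15, new_list = [3, 20, 29, 44], y = 44
After iteration 5: v = 18, new_list = [3, 20, 29, 44, 62], y = 62
After iteration 6: v = 12, new_list = [3, 20, 29, 44, 62, 74], y = 74
After iteration 7: v = 15, new_list = [3, 20, 29, 44, 62, 74, 89], y = 89
After iteration 8: v = 16, new_list = [3, 20, 29, 44, 62, 74, 89, 105], y = 105
Loop ends.
new_list[-1] = 105

Final answer: 105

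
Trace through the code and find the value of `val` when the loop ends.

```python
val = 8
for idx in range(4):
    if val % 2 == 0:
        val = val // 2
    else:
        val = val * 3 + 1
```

Let's trace through this code step by step.

Initialize: val = 8
Entering loop: for idx in range(4):
After iteration 1: idx = 0, val = 4
After iteration 2: idx = 1, val = 2
After iteration 3: idx = 2, val = 1
After iteration 4: idx = 3, val = 4
Loop ends.

Final answer: 4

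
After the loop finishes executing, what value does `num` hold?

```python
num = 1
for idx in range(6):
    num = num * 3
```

Let's trace through this code step by step.

Initialize: num = 1
Entering loop: for idx in range(6):
After iteration 1: idx = 0, num = 3
After iteration 2: idx = 1, num = 9
After iteration 3: idx = 2, num = 27
After iteration 4: idx = 3, num = 81
After iteration 5: idx = 4, num = 243
After iteration 6: idx = 5, num = 729
Loop ends.

Final answer: 729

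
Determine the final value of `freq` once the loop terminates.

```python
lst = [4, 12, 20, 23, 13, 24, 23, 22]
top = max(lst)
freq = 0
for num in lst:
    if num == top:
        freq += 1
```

Let's trace through this code step by step.

Initialize: lst = [4, 12, 20, 23, 13, 24, 23, 22]
Initialize: top = 24
Initialize: freq = 0
Entering loop: for num in lst:
After iteration 1: num = 4, freq = 0
After iteration 2: num = 12, freq = 0
After iteration 3: num = 20, freq = 0
After iteration 4: num = 23, freq = 0
After iteration 5: num = 13, freq = 0
After iteration 6: num = 24, freq = 1
After iteration 7: num = 23, freq = 1
After iteration 8: num = 22, freq = 1
Loop ends.

Final answer: 1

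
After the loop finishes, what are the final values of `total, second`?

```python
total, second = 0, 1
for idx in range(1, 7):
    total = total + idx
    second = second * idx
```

Let's trace through this code step by step.

Initialize: total = 0
Initialize: second = 1
Entering loop: for idx in range(1, 7):
After iteration 1: idx = 1, total = 1, second = 1
After iteration 2: idx = 2, total = 3, second = 2
After iteration 3: idx = 3, total = 6, second = 6
After iteration 4: idx = 4, total = 10, second = 24
After iteration 5: idx = 5, total = 15, second = 120
After iteration 6: idx = 6, total = 21, second = 720
Loop ends.

Final answer: 21, 720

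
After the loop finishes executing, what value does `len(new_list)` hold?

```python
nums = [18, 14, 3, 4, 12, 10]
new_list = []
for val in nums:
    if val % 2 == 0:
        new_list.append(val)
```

Let's trace through this code step by step.

Initialize: nums = [18, 14, 3, 4, 12, 10]
Initialize: new_list = []
Entering loop: for val in nums:
After iteration 1: val = 18, new_list = [18]
After iteration 2: val = 14, new_list = [18, 14]
After iteration 3: val = 3, new_list = [18, 14]
After iteration 4: val = 4, new_list = [18, 14, 4]
After iteration 5: val = 12, new_list = [18, 14, 4, 12]
After iteration 6: val = 10, new_list = [18, 14, 4, 12, 10]
Loop ends.
len(new_list) = 5

Final answer: 5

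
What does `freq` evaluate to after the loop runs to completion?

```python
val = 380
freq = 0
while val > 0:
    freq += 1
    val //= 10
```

Let's trace through this code step by step.

Initialize: val = 380
Initialize: freq = 0
Entering loop: while val > 0:
After iteration 1: val = 38, freq = 1
After iteration 2: val = 3, freq = 2
After iteration 3: val = 0, freq = 3
Loop ends.

Final answer: 3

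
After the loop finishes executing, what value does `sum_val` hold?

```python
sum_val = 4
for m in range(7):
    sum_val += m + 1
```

Let's trace through this code step by step.

Initialize: sum_val = 4
Entering loop: for m in range(7):
After iteration 1: m = 0, sum_val = 5
After iteration 2: m = 1, sum_val = 7
After iteration 3: m = 2, sum_val = 10
After iteration 4: m = 3, sum_val = 14
After iteration 5: m = 4, sum_val = 19
After iteration 6: m = 5, sum_val = 25
After iteration 7: m = 6, sum_val = 32
Loop ends.

Final answer: 32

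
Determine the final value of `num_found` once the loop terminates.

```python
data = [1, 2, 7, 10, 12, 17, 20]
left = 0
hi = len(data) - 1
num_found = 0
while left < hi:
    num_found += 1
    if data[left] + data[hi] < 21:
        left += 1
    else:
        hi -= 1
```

Let's trace through this code step by step.

Initialize: data = [1, 2, 7, 10, 12, 17, 20]
Initialize: left = 0
Initialize: hi = 6
Initialize: num_found = 0
Entering loop: while left < hi:
After iteration 1: left = 0, hi = 5, num_found = 1
After iteration 2: left = 1, hi = 5, num_found = 2
After iteration 3: left = 2, hi = 5, num_found = 3
After iteration 4: left = 2, hi = 4, num_found = 4
After iteration 5: left = 3, hi = 4, num_found = 5
After iteration 6: left = 3, hi = 3, num_found = 6
Loop ends.

Final answer: 6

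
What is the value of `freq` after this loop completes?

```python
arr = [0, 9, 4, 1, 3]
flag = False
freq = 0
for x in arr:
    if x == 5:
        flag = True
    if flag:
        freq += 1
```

Let's trace through this code step by step.

Initialize: arr = [0, 9, 4, 1, 3]
Initialize: flag = False
Initialize: freq = 0
Entering loop: for x in arr:
After iteration 1: x = 0, freq = 0
After iteration 2: x = 9, freq = 0
After iteration 3: x = 4, freq = 0
After iteration 4: x = 1, freq = 0
After iteration 5: x = 3, freq = 0
Loop ends.

Final answer: 0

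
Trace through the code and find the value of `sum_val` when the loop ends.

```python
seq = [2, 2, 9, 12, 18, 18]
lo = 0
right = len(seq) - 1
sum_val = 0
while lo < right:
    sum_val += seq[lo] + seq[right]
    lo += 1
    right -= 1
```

Let's trace through this code step by step.

Initialize: seq = [2, 2, 9, 12, 18, 18]
Initialize: lo = 0
Initialize: right = 5
Initialize: sum_val = 0
Entering loop: while lo < right:
After iteration 1: lo = 1, right = 4, sum_val = 20
After iteration 2: lo = 2, right = 3, sum_val = 40
After iteration 3: lo = 3, right = 2, sum_val = 61
Loop ends.

Final answer: 61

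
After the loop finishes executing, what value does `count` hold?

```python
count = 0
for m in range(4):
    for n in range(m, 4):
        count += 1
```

Let's trace through this code step by step.

Initialize: count = 0
Entering loop: for m in range(4):
After iteration 1: m = 0, count = 4
After iteration 2: m = 1, count = 7
After iteration 3: m = 2, count = 9
After iteration 4: m = 3, count = 10
Loop ends.

Final answer: 10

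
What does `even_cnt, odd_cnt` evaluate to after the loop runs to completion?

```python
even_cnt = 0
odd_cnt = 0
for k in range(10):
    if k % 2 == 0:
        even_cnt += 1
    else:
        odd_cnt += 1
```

Let's trace through this code step by step.

Initialize: even_cnt = 0
Initialize: odd_cnt = 0
Entering loop: for k in range(10):
After iteration 1: k = 0, even_cnt = 1, odd_cnt = 0
After iteration 2: k = 1, even_cnt = 1, odd_cnt = 1
After iteration 3: k = 2, even_cnt = 2, odd_cnt = 1
After iteration 4: k = 3, even_cnt = 2, odd_cnt = 2
After iteration 5: k = 4, even_cnt = 3, odd_cnt = 2
After iteration 6: k = 5, even_cnt = 3, odd_cnt = 3
After iteration 7: k = 6, even_cnt = 4, odd_cnt = 3
After iteration 8: k = 7, even_cnt = 4, odd_cnt = 4
After iteration 9: k = 8, even_cnt = 5, odd_cnt = 4
After iteration 10: k = 9, even_cnt = 5, odd_cnt = 5
Loop ends.

Final answer: 5, 5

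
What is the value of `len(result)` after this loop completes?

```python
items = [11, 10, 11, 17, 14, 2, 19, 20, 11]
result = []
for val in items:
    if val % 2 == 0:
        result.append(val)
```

Let's trace through this code step by step.

Initialize: items = [11, 10, 11, 17, 14, 2, 19, 20, 11]
Initialize: result = []
Entering loop: for val in items:
After iteration 1: val = 11, result = []
After iteration 2: val = 10, result = [10]
After iteration 3: val = 11, result = [10]
After iteration 4: val = 17, result = [10]
After iteration 5: val = 14, result = [10, 14]
After iteration 6: val = 2, result = [10, 14, 2]
After iteration 7: val = 19, result = [10, 14, 2]
After iteration 8: val = 20, result = [10, 14, 2, 20]
After iteration 9: val = 11, result = [10, 14, 2, 20]
Loop ends.
len(result) = 4

Final answer: 4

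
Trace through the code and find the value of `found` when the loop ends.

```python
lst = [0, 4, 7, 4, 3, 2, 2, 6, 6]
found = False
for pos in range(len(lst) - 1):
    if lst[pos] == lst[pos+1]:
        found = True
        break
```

Let's trace through this code step by step.

Initialize: lst = [0, 4, 7, 4, 3, 2, 2, 6, 6]
Initialize: found = False
Entering loop: for pos in range(len(lst) - 1):
After iteration 1: pos = 0, found = False
After iteration 2: pos = 1, found = False
After iteration 3: pos = 2, found = False
After iteration 4: pos = 3, found = False
After iteration 5: pos = 4, found = False
After iteration 6: pos = 5, found = True
Loop ends.

Final answer: True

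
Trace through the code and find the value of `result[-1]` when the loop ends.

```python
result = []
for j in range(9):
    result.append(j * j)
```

Let's trace through this code step by step.

Initialize: result = []
Entering loop: for j in range(9):
After iteration 1: j = 0, result = [0]
After iteration 2: j = 1, result = [0, 1]
After iteration 3: j = 2, result = [0, 1, 4]
After iteration 4: j = 3, result = [0, 1, 4, 9]
After iteration 5: j = 4, result = [0, 1, 4, 9, 16]
After iteration 6: j = 5, result = [0, 1, 4, 9, 16, 25]
After iteration 7: j = 6, result = [0, 1, 4, 9, 16, 25, 36]
After iteration 8: j = 7, result = [0, 1, 4, 9, 16, 25, 36, 49]
After iteration 9: j = 8, result = [0, 1, 4, 9, 16, 25, 36, 49, 64]
Loop ends.
result[-1] = 64

Final answer: 64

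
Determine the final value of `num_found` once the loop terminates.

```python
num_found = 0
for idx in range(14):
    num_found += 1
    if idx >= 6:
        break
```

Let's trace through this code step by step.

Initialize: num_found = 0
Entering loop: for idx in range(14):
After iteration 1: idx = 0, num_found = 1
After iteration 2: idx = 1, num_found = 2
After iteration 3: idx = 2, num_found = 3
After iteration 4: idx = 3, num_found = 4
After iteration 5: idx = 4, num_found = 5
After iteration 6: idx = 5, num_found = 6
After iteration 7: idx = 6, num_found = 7
Loop ends.

Final answer: 7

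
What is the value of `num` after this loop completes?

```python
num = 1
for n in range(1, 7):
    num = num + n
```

Let's trace through this code step by step.

Initialize: num = 1
Entering loop: for n in range(1, 7):
After iteration 1: n = 1, num = 2
After iteration 2: n = 2, num = 4
After iteration 3: n = 3, num = 7
After iteration 4: n = 4, num = 11
After iteration 5: n = 5, num = 16
After iteration 6: n = 6, num = 22
Loop ends.

Final answer: 22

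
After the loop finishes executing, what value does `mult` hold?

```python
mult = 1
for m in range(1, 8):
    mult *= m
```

Let's trace through this code step by step.

Initialize: mult = 1
Entering loop: for m in range(1, 8):
After iteration 1: m = 1, mult = 1
After iteration 2: m = 2, mult = 2
After iteration 3: m = 3, mult = 6
After iteration 4: m = 4, mult = 24
After iteration 5: m = 5, mult = 120
After iteration 6: m = 6, mult = 720
After iteration 7: m = 7, mult = 5040
Loop ends.

Final answer: 5040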